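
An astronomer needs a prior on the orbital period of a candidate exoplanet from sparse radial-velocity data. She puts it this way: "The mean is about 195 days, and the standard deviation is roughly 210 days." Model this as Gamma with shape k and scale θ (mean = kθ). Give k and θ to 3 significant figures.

For Gamma(k, scale θ): mean = kθ, variance = kθ², so CV = 1/√k.
CV = SD/mean = 210/195 = 1.077, hence k = 1/CV² = 0.862.
Then θ = mean/k = 195/0.862 = 226.

k ≈ 0.862, θ ≈ 226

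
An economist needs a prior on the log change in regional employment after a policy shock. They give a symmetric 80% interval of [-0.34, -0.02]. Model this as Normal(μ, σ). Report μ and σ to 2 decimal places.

A symmetric 80% interval runs μ ± z·σ with z = 1.282.
Half-width = 0.16, so σ = 0.16/1.282 = 0.12.
μ is the interval midpoint, -0.18.

μ = -0.18, σ = 0.12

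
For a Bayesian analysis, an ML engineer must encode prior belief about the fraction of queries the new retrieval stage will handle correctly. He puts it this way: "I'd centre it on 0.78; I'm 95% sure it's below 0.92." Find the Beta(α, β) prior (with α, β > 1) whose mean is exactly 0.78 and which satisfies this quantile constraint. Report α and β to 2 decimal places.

With mean 0.78 fixed, write α = 0.78s, β = 0.22s where s = α+β.
Need P(θ < 0.92) = 0.95 under Beta(0.78s, 0.22s). Normal approximation: (q−m)/√(m(1−m)/s) ≈ z_{0.95} = 1.64, so s ≈ 0.78·0.22·(1.64)²/(0.92−0.78)² = 23.7.
At s = 23.7: P(θ<0.92) ≈ 0.977. Adjusting to match 0.95 gives s ≈ 16.97.
So α = 0.78·16.97 ≈ 13.24, β = 0.22·16.97 ≈ 3.73.

α ≈ 13.24, β ≈ 3.73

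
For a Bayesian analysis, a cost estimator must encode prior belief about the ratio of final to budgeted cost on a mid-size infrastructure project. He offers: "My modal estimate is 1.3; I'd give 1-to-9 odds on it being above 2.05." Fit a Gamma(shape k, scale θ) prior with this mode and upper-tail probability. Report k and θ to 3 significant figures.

k ≈ 10, θ ≈ 0.144

Gamma(k,θ) with k>1 has mode (k−1)θ, so θ = 1.3/(k−1).
Need P(X < 2.05) = 0.9 with θ tied to k this way. Start at k = 2, θ = 1.3: P(X<2.05) ≈ 0.468.
Too low — raise k to concentrate. Iterating converges to k ≈ 10.
Then θ = 1.3/(10−1) ≈ 0.144.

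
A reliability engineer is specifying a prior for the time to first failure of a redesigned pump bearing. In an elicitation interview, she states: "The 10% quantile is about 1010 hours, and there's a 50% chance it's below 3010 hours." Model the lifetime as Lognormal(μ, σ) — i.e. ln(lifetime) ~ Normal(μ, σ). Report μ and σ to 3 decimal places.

If T ~ Lognormal(μ,σ) then ln T ~ Normal(μ,σ), so the p-quantile of ln T is μ + z_p·σ.
ln(1010) = 6.918 and ln(3010) = 8.01; z_{0.1} = -1.282, z_{0.5} = 0.
σ = (8.01 − 6.918)/(0 − (-1.282)) = 0.852.
μ = 6.918 − (-1.282)·0.852 = 8.010.

μ ≈ 8.010, σ ≈ 0.852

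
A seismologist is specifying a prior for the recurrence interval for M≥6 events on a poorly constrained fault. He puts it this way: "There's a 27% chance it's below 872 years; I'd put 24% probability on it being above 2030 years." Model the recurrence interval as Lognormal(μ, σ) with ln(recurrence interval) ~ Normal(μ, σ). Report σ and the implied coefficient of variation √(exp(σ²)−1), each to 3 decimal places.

σ ≈ 0.641, CV ≈ 0.712

If T ~ Lognormal(μ,σ) then ln T ~ Normal(μ,σ), so the p-quantile of ln T is μ + z_p·σ.
ln(872) = 6.771 and ln(2030) = 7.616; z_{0.27} = -0.6128, z_{0.76} = 0.7063.
σ = (7.616 − 6.771)/(0.7063 − (-0.6128)) = 0.641.
μ = 6.771 − (-0.6128)·0.641 = 7.163.
CV = √(exp(σ²)−1) = √(exp(0.4103)−1) = 0.712.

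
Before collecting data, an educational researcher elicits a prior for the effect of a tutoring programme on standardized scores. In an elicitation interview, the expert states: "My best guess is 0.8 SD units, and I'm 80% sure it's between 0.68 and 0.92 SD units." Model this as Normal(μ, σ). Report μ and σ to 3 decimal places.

μ = 0.800, σ = 0.094

A symmetric 80% interval runs μ ± z·σ with z = 1.282.
Half-width = 0.12, so σ = 0.12/1.282 = 0.094.
μ is the stated best guess, 0.800.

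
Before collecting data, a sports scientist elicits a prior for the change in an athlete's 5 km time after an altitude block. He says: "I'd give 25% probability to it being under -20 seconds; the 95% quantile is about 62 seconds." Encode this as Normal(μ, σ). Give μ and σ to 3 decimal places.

μ = 3.846, σ = 35.355

The p-quantile of Normal(μ,σ) is μ + z_p·σ, with z_{0.25} = -0.6745 and z_{0.95} = 1.645.
Eliminate σ: μ = (z₂·x₁ − z₁·x₂)/(z₂ − z₁) = (1.645·-20 − (-0.6745)·62)/2.319 = 3.846.
Then σ = (x₂ − x₁)/(z₂ − z₁) = (62 − -20)/2.319 = 35.355.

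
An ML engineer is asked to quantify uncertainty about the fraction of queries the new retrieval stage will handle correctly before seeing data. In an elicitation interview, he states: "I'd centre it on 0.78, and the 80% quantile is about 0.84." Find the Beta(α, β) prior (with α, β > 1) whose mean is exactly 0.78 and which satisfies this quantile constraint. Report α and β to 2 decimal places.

With mean 0.78 fixed, write α = 0.78s, β = 0.22s where s = α+β.
Need P(θ < 0.84) = 0.8 under Beta(0.78s, 0.22s). Normal approximation: (q−m)/√(m(1−m)/s) ≈ z_{0.8} = 0.842, so s ≈ 0.78·0.22·(0.842)²/(0.84−0.78)² = 33.8.
At s = 33.8: P(θ<0.84) ≈ 0.795. Adjusting to match 0.8 gives s ≈ 34.98.
So α = 0.78·34.98 ≈ 27.28, β = 0.22·34.98 ≈ 7.70.

α ≈ 27.28, β ≈ 7.70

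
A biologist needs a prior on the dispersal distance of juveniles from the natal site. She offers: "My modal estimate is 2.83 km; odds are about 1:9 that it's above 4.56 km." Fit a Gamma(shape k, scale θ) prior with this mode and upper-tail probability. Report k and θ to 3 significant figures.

k ≈ 9.26, θ ≈ 0.342

Gamma(k,θ) with k>1 has mode (k−1)θ, so θ = 2.83/(k−1).
Need P(X < 4.56) = 0.9 with θ tied to k this way. Start at k = 2, θ = 2.83: P(X<4.56) ≈ 0.479.
Too low — raise k to concentrate. Iterating converges to k ≈ 9.26.
Then θ = 2.83/(9.26−1) ≈ 0.342.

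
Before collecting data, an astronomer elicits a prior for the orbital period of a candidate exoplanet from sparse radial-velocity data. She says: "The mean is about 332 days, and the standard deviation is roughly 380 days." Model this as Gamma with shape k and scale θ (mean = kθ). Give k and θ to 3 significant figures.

k ≈ 0.763, θ ≈ 435

For Gamma(k, scale θ): mean = kθ, variance = kθ², so CV = 1/√k.
CV = SD/mean = 380/332 = 1.145, hence k = 1/CV² = 0.763.
Then θ = mean/k = 332/0.763 = 435.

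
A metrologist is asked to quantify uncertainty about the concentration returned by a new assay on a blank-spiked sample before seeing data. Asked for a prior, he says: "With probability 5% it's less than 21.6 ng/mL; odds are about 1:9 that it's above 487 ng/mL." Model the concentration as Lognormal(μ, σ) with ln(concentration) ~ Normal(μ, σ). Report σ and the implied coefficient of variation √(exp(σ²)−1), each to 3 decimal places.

σ ≈ 1.065, CV ≈ 1.451

If T ~ Lognormal(μ,σ) then ln T ~ Normal(μ,σ), so the p-quantile of ln T is μ + z_p·σ.
ln(21.6) = 3.073 and ln(487) = 6.188; z_{0.05} = -1.645, z_{0.9} = 1.282.
σ = (6.188 − 3.073)/(1.282 − (-1.645)) = 1.065.
μ = 3.073 − (-1.645)·1.065 = 4.824.
CV = √(exp(σ²)−1) = √(exp(1.1335)−1) = 1.451.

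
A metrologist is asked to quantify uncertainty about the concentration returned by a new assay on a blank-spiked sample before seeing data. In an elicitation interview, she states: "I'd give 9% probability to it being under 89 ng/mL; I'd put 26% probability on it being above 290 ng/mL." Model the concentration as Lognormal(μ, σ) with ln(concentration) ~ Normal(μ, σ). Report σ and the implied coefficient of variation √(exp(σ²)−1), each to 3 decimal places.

σ ≈ 0.595, CV ≈ 0.652

If T ~ Lognormal(μ,σ) then ln T ~ Normal(μ,σ), so the p-quantile of ln T is μ + z_p·σ.
ln(89) = 4.489 and ln(290) = 5.67; z_{0.09} = -1.341, z_{0.74} = 0.6433.
σ = (5.67 − 4.489)/(0.6433 − (-1.341)) = 0.595.
μ = 4.489 − (-1.341)·0.595 = 5.287.
CV = √(exp(σ²)−1) = √(exp(0.3544)−1) = 0.652.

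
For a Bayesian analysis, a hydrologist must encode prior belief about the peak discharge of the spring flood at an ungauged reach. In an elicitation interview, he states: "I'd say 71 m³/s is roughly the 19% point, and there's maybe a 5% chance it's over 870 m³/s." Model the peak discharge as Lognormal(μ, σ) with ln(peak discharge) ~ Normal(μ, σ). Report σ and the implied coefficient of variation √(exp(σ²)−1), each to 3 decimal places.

σ ≈ 0.993, CV ≈ 1.297

If T ~ Lognormal(μ,σ) then ln T ~ Normal(μ,σ), so the p-quantile of ln T is μ + z_p·σ.
ln(71) = 4.263 and ln(870) = 6.768; z_{0.19} = -0.8779, z_{0.95} = 1.645.
σ = (6.768 − 4.263)/(1.645 − (-0.8779)) = 0.993.
μ = 4.263 − (-0.8779)·0.993 = 5.135.
CV = √(exp(σ²)−1) = √(exp(0.9866)−1) = 1.297.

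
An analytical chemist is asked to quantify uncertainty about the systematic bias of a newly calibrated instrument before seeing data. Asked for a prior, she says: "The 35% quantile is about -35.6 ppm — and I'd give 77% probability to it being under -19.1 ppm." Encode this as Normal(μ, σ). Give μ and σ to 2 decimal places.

The p-quantile of Normal(μ,σ) is μ + z_p·σ, with z_{0.35} = -0.3853 and z_{0.77} = 0.7388.
Eliminate σ: μ = (z₂·x₁ − z₁·x₂)/(z₂ − z₁) = (0.7388·-35.6 − (-0.3853)·-19.1)/1.124 = -29.94.
Then σ = (x₂ − x₁)/(z₂ − z₁) = (-19.1 − -35.6)/1.124 = 14.68.

μ = -29.94, σ = 14.68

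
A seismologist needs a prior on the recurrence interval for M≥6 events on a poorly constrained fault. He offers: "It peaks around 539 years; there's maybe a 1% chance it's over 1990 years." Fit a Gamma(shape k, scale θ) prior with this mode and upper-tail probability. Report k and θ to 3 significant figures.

k ≈ 3.5, θ ≈ 215

Gamma(k,θ) with k>1 has mode (k−1)θ, so θ = 539/(k−1).
Need P(X < 1990) = 0.99 with θ tied to k this way. Start at k = 2, θ = 539: P(X<1990) ≈ 0.883.
Too low — raise k to concentrate. Iterating converges to k ≈ 3.5.
Then θ = 539/(3.5−1) ≈ 215.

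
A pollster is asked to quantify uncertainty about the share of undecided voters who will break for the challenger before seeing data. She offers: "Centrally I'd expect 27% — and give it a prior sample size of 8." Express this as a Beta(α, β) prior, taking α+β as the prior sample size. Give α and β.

Under the effective-sample-size interpretation, Beta(α, β) has prior mean α/(α+β) and prior sample size α+β.
So α+β = 8 and α/(α+β) = 0.27, giving α = 0.27·8 = 2.16 and β = 8 − 2.16 = 5.84.

α = 2.16, β = 5.84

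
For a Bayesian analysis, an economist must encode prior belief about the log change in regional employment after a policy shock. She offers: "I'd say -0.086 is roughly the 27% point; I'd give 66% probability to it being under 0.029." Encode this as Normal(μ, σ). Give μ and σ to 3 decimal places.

The p-quantile of Normal(μ,σ) is μ + z_p·σ, with z_{0.27} = -0.6128 and z_{0.66} = 0.4125.
Eliminate σ: μ = (z₂·x₁ − z₁·x₂)/(z₂ − z₁) = (0.4125·-0.086 − (-0.6128)·0.029)/1.025 = -0.017.
Then σ = (x₂ − x₁)/(z₂ − z₁) = (0.029 − -0.086)/1.025 = 0.112.

μ = -0.017, σ = 0.112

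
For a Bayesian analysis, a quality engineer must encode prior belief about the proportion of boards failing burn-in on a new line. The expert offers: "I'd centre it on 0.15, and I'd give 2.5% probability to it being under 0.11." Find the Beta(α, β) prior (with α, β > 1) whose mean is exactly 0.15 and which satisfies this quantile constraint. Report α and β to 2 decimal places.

With mean 0.15 fixed, write α = 0.15s, β = 0.85s where s = α+β.
Need P(θ < 0.11) = 0.025 under Beta(0.15s, 0.85s). Normal approximation: (q−m)/√(m(1−m)/s) ≈ z_{0.025} = -1.96, so s ≈ 0.15·0.85·(-1.96)²/(0.11−0.15)² = 306.1.
At s = 306.1: P(θ<0.11) ≈ 0.018. Adjusting to match 0.025 gives s ≈ 269.61.
So α = 0.15·269.61 ≈ 40.44, β = 0.85·269.61 ≈ 229.17.

α ≈ 40.44, β ≈ 229.17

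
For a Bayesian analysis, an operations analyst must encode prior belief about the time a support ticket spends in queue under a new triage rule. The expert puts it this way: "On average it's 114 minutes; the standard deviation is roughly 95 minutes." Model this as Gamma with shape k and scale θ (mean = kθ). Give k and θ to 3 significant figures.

For Gamma(k, scale θ): mean = kθ, variance = kθ², so CV = 1/√k.
CV = SD/mean = 95/114 = 0.8333, hence k = 1/CV² = 1.44.
Then θ = mean/k = 114/1.44 = 79.2.

k ≈ 1.44, θ ≈ 79.2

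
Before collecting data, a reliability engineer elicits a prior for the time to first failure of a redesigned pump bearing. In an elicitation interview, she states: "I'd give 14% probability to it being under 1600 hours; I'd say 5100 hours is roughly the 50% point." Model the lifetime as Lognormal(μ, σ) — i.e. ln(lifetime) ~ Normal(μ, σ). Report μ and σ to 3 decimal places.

If T ~ Lognormal(μ,σ) then ln T ~ Normal(μ,σ), so the p-quantile of ln T is μ + z_p·σ.
ln(1600) = 7.378 and ln(5100) = 8.537; z_{0.14} = -1.08, z_{0.5} = 0.
σ = (8.537 − 7.378)/(0 − (-1.08)) = 1.073.
μ = 7.378 − (-1.08)·1.073 = 8.537.

μ ≈ 8.537, σ ≈ 1.073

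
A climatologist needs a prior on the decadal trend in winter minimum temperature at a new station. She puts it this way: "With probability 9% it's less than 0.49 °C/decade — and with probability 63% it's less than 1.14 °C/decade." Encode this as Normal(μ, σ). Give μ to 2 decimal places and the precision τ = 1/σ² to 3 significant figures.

μ = 1.01, τ = 6.62

For Normal(μ,σ), the p-quantile is μ + z_p·σ. Here z_{0.09} = -1.341, z_{0.63} = 0.3319.
So 0.49 = μ − 1.341σ and 1.14 = μ + 0.3319σ.
Subtracting: σ = (1.14 − 0.49)/(0.3319 − (-1.341)) = 0.39.
Then μ = 0.49 − (-1.341)·0.39 = 1.01.
Precision τ = 1/σ² = 1/0.3886² = 6.62.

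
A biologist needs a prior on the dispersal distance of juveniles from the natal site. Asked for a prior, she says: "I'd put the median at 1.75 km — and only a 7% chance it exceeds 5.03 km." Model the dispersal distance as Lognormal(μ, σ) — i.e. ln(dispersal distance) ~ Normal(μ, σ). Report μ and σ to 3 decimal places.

μ ≈ 0.560, σ ≈ 0.715

If T ~ Lognormal(μ,σ) then ln T ~ Normal(μ,σ), so the p-quantile of ln T is μ + z_p·σ.
ln(1.75) = 0.5596 and ln(5.03) = 1.615; z_{0.5} = 0, z_{0.93} = 1.476.
σ = (1.615 − 0.5596)/(1.476 − (0)) = 0.715.
μ = 0.5596 − (0)·0.715 = 0.560.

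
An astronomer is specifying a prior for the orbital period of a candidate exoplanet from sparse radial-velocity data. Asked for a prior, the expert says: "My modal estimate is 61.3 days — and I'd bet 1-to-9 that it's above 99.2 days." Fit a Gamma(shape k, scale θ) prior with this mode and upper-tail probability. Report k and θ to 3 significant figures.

k ≈ 9.12, θ ≈ 7.55

Gamma(k,θ) with k>1 has mode (k−1)θ, so θ = 61.3/(k−1).
Need P(X < 99.2) = 0.9 with θ tied to k this way. Start at k = 2, θ = 61.3: P(X<99.2) ≈ 0.481.
Too low — raise k to concentrate. Iterating converges to k ≈ 9.12.
Then θ = 61.3/(9.12−1) ≈ 7.55.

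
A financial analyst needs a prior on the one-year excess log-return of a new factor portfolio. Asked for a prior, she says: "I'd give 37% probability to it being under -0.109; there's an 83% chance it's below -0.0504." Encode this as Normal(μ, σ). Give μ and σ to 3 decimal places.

μ = -0.094, σ = 0.046

For Normal(μ,σ), the p-quantile is μ + z_p·σ. Here z_{0.37} = -0.3319, z_{0.83} = 0.9542.
So -0.109 = μ − 0.3319σ and -0.0504 = μ + 0.9542σ.
Subtracting: σ = (-0.0504 − -0.109)/(0.9542 − (-0.3319)) = 0.046.
Then μ = -0.109 − (-0.3319)·0.046 = -0.094.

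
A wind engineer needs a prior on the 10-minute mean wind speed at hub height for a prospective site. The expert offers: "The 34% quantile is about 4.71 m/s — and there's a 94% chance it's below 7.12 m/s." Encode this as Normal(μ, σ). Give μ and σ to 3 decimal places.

For Normal(μ,σ), the p-quantile is μ + z_p·σ. Here z_{0.34} = -0.4125, z_{0.94} = 1.555.
So 4.71 = μ − 0.4125σ and 7.12 = μ + 1.555σ.
Subtracting: σ = (7.12 − 4.71)/(1.555 − (-0.4125)) = 1.225.
Then μ = 4.71 − (-0.4125)·1.225 = 5.215.

μ = 5.215, σ = 1.225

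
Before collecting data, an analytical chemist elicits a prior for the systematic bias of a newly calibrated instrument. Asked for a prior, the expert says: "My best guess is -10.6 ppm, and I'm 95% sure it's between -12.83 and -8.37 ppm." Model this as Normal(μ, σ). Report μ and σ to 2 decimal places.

A symmetric 95% interval runs μ ± z·σ with z = 1.96.
Half-width = 2.23, so σ = 2.23/1.96 = 1.14.
μ is the stated best guess, -10.60.

μ = -10.60, σ = 1.14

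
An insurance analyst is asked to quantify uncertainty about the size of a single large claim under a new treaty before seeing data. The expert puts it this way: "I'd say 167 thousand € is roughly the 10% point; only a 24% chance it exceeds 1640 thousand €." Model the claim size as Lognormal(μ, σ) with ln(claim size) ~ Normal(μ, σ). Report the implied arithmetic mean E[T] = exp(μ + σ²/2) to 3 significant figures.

If T ~ Lognormal(μ,σ) then ln T ~ Normal(μ,σ), so the p-quantile of ln T is μ + z_p·σ.
ln(167) = 5.118 and ln(1640) = 7.402; z_{0.1} = -1.282, z_{0.76} = 0.7063.
σ = (7.402 − 5.118)/(0.7063 − (-1.282)) = 1.149.
μ = 5.118 − (-1.282)·1.149 = 6.591.
E[T] = exp(μ + σ²/2) = exp(6.591 + 0.6603) = 1410 thousand €.

E[T] ≈ 1410 thousand €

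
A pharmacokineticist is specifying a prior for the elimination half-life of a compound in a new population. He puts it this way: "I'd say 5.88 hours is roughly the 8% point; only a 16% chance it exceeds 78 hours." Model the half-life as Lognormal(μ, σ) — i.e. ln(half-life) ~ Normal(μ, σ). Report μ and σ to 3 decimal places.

μ ≈ 3.285, σ ≈ 1.077

If T ~ Lognormal(μ,σ) then ln T ~ Normal(μ,σ), so the p-quantile of ln T is μ + z_p·σ.
ln(5.88) = 1.772 and ln(78) = 4.357; z_{0.08} = -1.405, z_{0.84} = 0.9945.
σ = (4.357 − 1.772)/(0.9945 − (-1.405)) = 1.077.
μ = 1.772 − (-1.405)·1.077 = 3.285.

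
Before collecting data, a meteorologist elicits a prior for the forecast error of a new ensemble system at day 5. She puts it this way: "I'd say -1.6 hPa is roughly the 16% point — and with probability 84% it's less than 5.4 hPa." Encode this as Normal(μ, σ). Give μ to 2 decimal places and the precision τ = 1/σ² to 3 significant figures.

μ = 1.90, τ = 0.0807

The p-quantile of Normal(μ,σ) is μ + z_p·σ, with z_{0.16} = -0.9945 and z_{0.84} = 0.9945.
Eliminate σ: μ = (z₂·x₁ − z₁·x₂)/(z₂ − z₁) = (0.9945·-1.6 − (-0.9945)·5.4)/1.989 = 1.90.
Then σ = (x₂ − x₁)/(z₂ − z₁) = (5.4 − -1.6)/1.989 = 3.52.
Precision τ = 1/σ² = 1/3.52² = 0.0807.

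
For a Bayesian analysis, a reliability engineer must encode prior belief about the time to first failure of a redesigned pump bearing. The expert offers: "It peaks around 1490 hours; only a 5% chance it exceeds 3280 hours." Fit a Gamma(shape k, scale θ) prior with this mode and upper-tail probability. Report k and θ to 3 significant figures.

k ≈ 5.42, θ ≈ 337

Gamma(k,θ) with k>1 has mode (k−1)θ, so θ = 1490/(k−1).
Need P(X < 3280) = 0.95 with θ tied to k this way. Start at k = 2, θ = 1490: P(X<3280) ≈ 0.646.
Too low — raise k to concentrate. Iterating converges to k ≈ 5.42.
Then θ = 1490/(5.42−1) ≈ 337.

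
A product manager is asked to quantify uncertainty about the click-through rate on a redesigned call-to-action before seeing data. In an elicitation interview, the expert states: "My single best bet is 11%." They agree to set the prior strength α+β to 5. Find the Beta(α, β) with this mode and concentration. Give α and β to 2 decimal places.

For α,β > 1 the Beta mode is (α−1)/(α+β−2). With α+β = 5, the mode is (α−1)/3.
Set (α−1)/3 = 0.11 → α = 1 + 0.11·3 = 1.33.
β = 5 − α = 3.67.

α = 1.33, β = 3.67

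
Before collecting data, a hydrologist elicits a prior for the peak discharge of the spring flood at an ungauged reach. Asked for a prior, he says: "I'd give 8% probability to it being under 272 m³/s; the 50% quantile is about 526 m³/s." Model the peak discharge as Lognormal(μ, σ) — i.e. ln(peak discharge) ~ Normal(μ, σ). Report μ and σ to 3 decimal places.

If T ~ Lognormal(μ,σ) then ln T ~ Normal(μ,σ), so the p-quantile of ln T is μ + z_p·σ.
ln(272) = 5.606 and ln(526) = 6.265; z_{0.08} = -1.405, z_{0.5} = 0.
σ = (6.265 − 5.606)/(0 − (-1.405)) = 0.469.
μ = 5.606 − (-1.405)·0.469 = 6.265.

μ ≈ 6.265, σ ≈ 0.469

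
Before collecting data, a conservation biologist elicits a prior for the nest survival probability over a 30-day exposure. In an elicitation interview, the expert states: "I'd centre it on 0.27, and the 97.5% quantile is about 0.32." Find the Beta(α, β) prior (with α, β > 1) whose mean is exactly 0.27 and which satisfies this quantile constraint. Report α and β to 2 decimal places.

With mean 0.27 fixed, write α = 0.27s, β = 0.73s where s = α+β.
Need P(θ < 0.32) = 0.975 under Beta(0.27s, 0.73s). Normal approximation: (q−m)/√(m(1−m)/s) ≈ z_{0.975} = 1.96, so s ≈ 0.27·0.73·(1.96)²/(0.32−0.27)² = 302.9.
At s = 302.9: P(θ<0.32) ≈ 0.972. Adjusting to match 0.975 gives s ≈ 318.52.
So α = 0.27·318.52 ≈ 86.00, β = 0.73·318.52 ≈ 232.52.

α ≈ 86.00, β ≈ 232.52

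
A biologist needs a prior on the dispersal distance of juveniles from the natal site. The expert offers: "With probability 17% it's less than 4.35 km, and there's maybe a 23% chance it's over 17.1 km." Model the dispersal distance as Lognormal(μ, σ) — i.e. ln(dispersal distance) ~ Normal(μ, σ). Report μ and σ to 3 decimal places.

μ ≈ 2.242, σ ≈ 0.809

If T ~ Lognormal(μ,σ) then ln T ~ Normal(μ,σ), so the p-quantile of ln T is μ + z_p·σ.
ln(4.35) = 1.47 and ln(17.1) = 2.839; z_{0.17} = -0.9542, z_{0.77} = 0.7388.
σ = (2.839 − 1.47)/(0.7388 − (-0.9542)) = 0.809.
μ = 1.47 − (-0.9542)·0.809 = 2.242.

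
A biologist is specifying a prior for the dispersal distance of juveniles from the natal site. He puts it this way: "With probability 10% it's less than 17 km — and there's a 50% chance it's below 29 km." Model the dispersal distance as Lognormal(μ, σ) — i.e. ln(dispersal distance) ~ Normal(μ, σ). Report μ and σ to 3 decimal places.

μ ≈ 3.367, σ ≈ 0.417

If T ~ Lognormal(μ,σ) then ln T ~ Normal(μ,σ), so the p-quantile of ln T is μ + z_p·σ.
ln(17) = 2.833 and ln(29) = 3.367; z_{0.1} = -1.282, z_{0.5} = 0.
σ = (3.367 − 2.833)/(0 − (-1.282)) = 0.417.
μ = 2.833 − (-1.282)·0.417 = 3.367.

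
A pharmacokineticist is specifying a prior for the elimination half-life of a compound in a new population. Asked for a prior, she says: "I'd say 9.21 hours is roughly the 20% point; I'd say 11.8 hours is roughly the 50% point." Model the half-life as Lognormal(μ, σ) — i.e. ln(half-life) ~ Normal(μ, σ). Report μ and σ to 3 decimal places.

μ ≈ 2.468, σ ≈ 0.294

If T ~ Lognormal(μ,σ) then ln T ~ Normal(μ,σ), so the p-quantile of ln T is μ + z_p·σ.
ln(9.21) = 2.22 and ln(11.8) = 2.468; z_{0.2} = -0.8416, z_{0.5} = 0.
σ = (2.468 − 2.22)/(0 − (-0.8416)) = 0.294.
μ = 2.22 − (-0.8416)·0.294 = 2.468.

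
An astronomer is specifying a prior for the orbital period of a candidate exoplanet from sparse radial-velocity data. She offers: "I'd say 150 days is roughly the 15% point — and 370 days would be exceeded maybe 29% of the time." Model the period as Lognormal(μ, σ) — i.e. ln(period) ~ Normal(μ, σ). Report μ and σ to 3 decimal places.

μ ≈ 5.599, σ ≈ 0.568

If T ~ Lognormal(μ,σ) then ln T ~ Normal(μ,σ), so the p-quantile of ln T is μ + z_p·σ.
ln(150) = 5.011 and ln(370) = 5.914; z_{0.15} = -1.036, z_{0.71} = 0.5534.
σ = (5.914 − 5.011)/(0.5534 − (-1.036)) = 0.568.
μ = 5.011 − (-1.036)·0.568 = 5.599.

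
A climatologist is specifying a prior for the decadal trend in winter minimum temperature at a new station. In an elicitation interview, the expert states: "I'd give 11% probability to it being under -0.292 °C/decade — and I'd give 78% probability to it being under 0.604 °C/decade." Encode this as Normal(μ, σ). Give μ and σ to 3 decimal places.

For Normal(μ,σ), the p-quantile is μ + z_p·σ. Here z_{0.11} = -1.227, z_{0.78} = 0.7722.
So -0.292 = μ − 1.227σ and 0.604 = μ + 0.7722σ.
Subtracting: σ = (0.604 − -0.292)/(0.7722 − (-1.227)) = 0.448.
Then μ = -0.292 − (-1.227)·0.448 = 0.258.

μ = 0.258, σ = 0.448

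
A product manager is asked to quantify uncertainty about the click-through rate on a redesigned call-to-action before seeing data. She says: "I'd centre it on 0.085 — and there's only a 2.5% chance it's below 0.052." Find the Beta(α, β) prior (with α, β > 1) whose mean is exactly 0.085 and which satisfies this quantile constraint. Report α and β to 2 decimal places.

α ≈ 18.75, β ≈ 201.88

With mean 0.085 fixed, write α = 0.085s, β = 0.915s where s = α+β.
Need P(θ < 0.052) = 0.025 under Beta(0.085s, 0.915s). Normal approximation: (q−m)/√(m(1−m)/s) ≈ z_{0.025} = -1.96, so s ≈ 0.085·0.915·(-1.96)²/(0.052−0.085)² = 274.4.
At s = 274.4: P(θ<0.052) ≈ 0.014. Adjusting to match 0.025 gives s ≈ 220.63.
So α = 0.085·220.63 ≈ 18.75, β = 0.915·220.63 ≈ 201.88.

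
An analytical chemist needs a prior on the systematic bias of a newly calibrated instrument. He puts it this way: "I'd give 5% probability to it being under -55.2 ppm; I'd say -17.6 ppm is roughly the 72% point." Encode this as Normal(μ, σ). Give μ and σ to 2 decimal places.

For Normal(μ,σ), the p-quantile is μ + z_p·σ. Here z_{0.05} = -1.645, z_{0.72} = 0.5828.
So -55.2 = μ − 1.645σ and -17.6 = μ + 0.5828σ.
Subtracting: σ = (-17.6 − -55.2)/(0.5828 − (-1.645)) = 16.88.
Then μ = -55.2 − (-1.645)·16.88 = -27.44.

μ = -27.44, σ = 16.88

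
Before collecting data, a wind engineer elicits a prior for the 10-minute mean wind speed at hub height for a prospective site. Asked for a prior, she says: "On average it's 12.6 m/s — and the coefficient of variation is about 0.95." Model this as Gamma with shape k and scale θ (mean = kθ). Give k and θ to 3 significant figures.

k ≈ 1.11, θ ≈ 11.4

For Gamma(k, scale θ): mean = kθ, variance = kθ², so CV = 1/√k.
CV = 0.95, hence k = 1/CV² = 1.11.
Then θ = mean/k = 12.6/1.11 = 11.4.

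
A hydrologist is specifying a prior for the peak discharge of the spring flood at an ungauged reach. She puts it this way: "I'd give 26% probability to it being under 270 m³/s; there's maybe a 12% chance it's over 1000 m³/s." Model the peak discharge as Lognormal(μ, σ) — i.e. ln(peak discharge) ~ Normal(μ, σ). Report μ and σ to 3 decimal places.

μ ≈ 6.062, σ ≈ 0.720

If T ~ Lognormal(μ,σ) then ln T ~ Normal(μ,σ), so the p-quantile of ln T is μ + z_p·σ.
ln(270) = 5.598 and ln(1000) = 6.908; z_{0.26} = -0.6433, z_{0.88} = 1.175.
σ = (6.908 − 5.598)/(1.175 − (-0.6433)) = 0.720.
μ = 5.598 − (-0.6433)·0.720 = 6.062.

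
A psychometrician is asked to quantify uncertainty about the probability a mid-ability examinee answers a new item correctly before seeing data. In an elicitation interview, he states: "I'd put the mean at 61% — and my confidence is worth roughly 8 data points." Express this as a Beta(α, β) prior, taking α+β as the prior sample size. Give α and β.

Under the effective-sample-size interpretation, Beta(α, β) has prior mean α/(α+β) and prior sample size α+β.
So α+β = 8 and α/(α+β) = 0.61, giving α = 0.61·8 = 4.88 and β = 8 − 4.88 = 3.12.

α = 4.88, β = 3.12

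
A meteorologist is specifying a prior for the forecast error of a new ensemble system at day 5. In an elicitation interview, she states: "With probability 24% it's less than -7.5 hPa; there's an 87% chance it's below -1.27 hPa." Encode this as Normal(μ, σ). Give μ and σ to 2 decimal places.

The p-quantile of Normal(μ,σ) is μ + z_p·σ, with z_{0.24} = -0.7063 and z_{0.87} = 1.126.
Eliminate σ: μ = (z₂·x₁ − z₁·x₂)/(z₂ − z₁) = (1.126·-7.5 − (-0.7063)·-1.27)/1.833 = -5.10.
Then σ = (x₂ − x₁)/(z₂ − z₁) = (-1.27 − -7.5)/1.833 = 3.40.

μ = -5.10, σ = 3.40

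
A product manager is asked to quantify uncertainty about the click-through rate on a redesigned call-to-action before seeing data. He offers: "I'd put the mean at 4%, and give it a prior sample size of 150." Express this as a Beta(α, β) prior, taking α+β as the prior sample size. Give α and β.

α = 6, β = 144

Under the effective-sample-size interpretation, Beta(α, β) has prior mean α/(α+β) and prior sample size α+β.
So α+β = 150 and α/(α+β) = 0.04, giving α = 0.04·150 = 6 and β = 150 − 6 = 144.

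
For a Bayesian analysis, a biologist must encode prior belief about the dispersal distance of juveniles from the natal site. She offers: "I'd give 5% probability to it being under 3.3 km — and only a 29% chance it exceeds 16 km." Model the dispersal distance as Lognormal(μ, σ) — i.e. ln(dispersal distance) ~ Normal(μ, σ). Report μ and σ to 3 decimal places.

If T ~ Lognormal(μ,σ) then ln T ~ Normal(μ,σ), so the p-quantile of ln T is μ + z_p·σ.
ln(3.3) = 1.194 and ln(16) = 2.773; z_{0.05} = -1.645, z_{0.71} = 0.5534.
σ = (2.773 − 1.194)/(0.5534 − (-1.645)) = 0.718.
μ = 1.194 − (-1.645)·0.718 = 2.375.

μ ≈ 2.375, σ ≈ 0.718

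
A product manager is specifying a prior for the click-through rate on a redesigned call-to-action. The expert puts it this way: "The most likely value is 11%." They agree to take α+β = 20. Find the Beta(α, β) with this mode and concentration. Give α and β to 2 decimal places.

For α,β > 1 the Beta mode is (α−1)/(α+β−2). With α+β = 20, the mode is (α−1)/18.
Set (α−1)/18 = 0.11 → α = 1 + 0.11·18 = 2.98.
β = 20 − α = 17.02.

α = 2.98, β = 17.02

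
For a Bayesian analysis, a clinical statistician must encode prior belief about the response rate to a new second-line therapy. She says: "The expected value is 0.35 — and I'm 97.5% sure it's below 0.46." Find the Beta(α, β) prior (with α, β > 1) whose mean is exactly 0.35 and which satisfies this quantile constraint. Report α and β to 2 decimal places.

α ≈ 26.56, β ≈ 49.33

With mean 0.35 fixed, write α = 0.35s, β = 0.65s where s = α+β.
Need P(θ < 0.46) = 0.975 under Beta(0.35s, 0.65s). Normal approximation: (q−m)/√(m(1−m)/s) ≈ z_{0.975} = 1.96, so s ≈ 0.35·0.65·(1.96)²/(0.46−0.35)² = 72.2.
At s = 72.2: P(θ<0.46) ≈ 0.972. Adjusting to match 0.975 gives s ≈ 75.90.
So α = 0.35·75.90 ≈ 26.56, β = 0.65·75.90 ≈ 49.33.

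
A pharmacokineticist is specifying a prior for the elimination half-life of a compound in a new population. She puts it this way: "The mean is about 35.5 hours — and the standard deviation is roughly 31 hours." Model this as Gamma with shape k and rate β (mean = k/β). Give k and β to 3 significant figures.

k ≈ 1.31, β ≈ 0.0369

For Gamma(k, rate β): mean = k/β, variance = k/β², so CV = 1/√k.
CV = SD/mean = 31/35.5 = 0.8732, hence k = 1/CV² = 1.31.
Then β = k/mean = 1.31/35.5 = 0.0369.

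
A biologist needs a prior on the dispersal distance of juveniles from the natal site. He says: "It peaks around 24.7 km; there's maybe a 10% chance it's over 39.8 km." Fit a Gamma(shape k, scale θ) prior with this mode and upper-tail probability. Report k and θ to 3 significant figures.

k ≈ 9.26, θ ≈ 2.99

Gamma(k,θ) with k>1 has mode (k−1)θ, so θ = 24.7/(k−1).
Need P(X < 39.8) = 0.9 with θ tied to k this way. Start at k = 2, θ = 24.7: P(X<39.8) ≈ 0.479.
Too low — raise k to concentrate. Iterating converges to k ≈ 9.26.
Then θ = 24.7/(9.26−1) ≈ 2.99.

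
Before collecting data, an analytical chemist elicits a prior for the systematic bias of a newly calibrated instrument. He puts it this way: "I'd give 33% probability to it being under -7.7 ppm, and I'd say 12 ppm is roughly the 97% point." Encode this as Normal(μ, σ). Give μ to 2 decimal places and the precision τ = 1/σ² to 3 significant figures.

μ = -3.97, τ = 0.0139

The p-quantile of Normal(μ,σ) is μ + z_p·σ, with z_{0.33} = -0.4399 and z_{0.97} = 1.881.
Eliminate σ: μ = (z₂·x₁ − z₁·x₂)/(z₂ − z₁) = (1.881·-7.7 − (-0.4399)·12)/2.321 = -3.97.
Then σ = (x₂ − x₁)/(z₂ − z₁) = (12 − -7.7)/2.321 = 8.49.
Precision τ = 1/σ² = 1/8.489² = 0.0139.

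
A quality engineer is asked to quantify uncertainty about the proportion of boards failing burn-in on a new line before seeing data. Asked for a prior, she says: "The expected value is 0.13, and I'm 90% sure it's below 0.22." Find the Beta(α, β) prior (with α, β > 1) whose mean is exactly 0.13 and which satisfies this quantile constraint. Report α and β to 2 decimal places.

With mean 0.13 fixed, write α = 0.13s, β = 0.87s where s = α+β.
Need P(θ < 0.22) = 0.9 under Beta(0.13s, 0.87s). Normal approximation: (q−m)/√(m(1−m)/s) ≈ z_{0.9} = 1.28, so s ≈ 0.13·0.87·(1.28)²/(0.22−0.13)² = 22.9.
At s = 22.9: P(θ<0.22) ≈ 0.893. Adjusting to match 0.9 gives s ≈ 24.89.
So α = 0.13·24.89 ≈ 3.24, β = 0.87·24.89 ≈ 21.65.

α ≈ 3.24, β ≈ 21.65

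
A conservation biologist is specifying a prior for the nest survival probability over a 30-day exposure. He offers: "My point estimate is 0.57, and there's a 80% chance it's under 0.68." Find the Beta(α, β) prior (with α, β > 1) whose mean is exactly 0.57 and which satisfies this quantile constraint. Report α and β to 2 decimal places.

α ≈ 8.36, β ≈ 6.31

With mean 0.57 fixed, write α = 0.57s, β = 0.43s where s = α+β.
Need P(θ < 0.68) = 0.8 under Beta(0.57s, 0.43s). Normal approximation: (q−m)/√(m(1−m)/s) ≈ z_{0.8} = 0.842, so s ≈ 0.57·0.43·(0.842)²/(0.68−0.57)² = 14.3.
At s = 14.3: P(θ<0.68) ≈ 0.797. Adjusting to match 0.8 gives s ≈ 14.67.
So α = 0.57·14.67 ≈ 8.36, β = 0.43·14.67 ≈ 6.31.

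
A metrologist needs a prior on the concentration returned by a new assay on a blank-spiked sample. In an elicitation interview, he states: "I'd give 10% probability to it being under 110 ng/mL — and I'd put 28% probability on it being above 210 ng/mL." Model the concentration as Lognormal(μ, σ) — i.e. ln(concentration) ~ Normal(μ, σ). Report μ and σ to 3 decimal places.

If T ~ Lognormal(μ,σ) then ln T ~ Normal(μ,σ), so the p-quantile of ln T is μ + z_p·σ.
ln(110) = 4.7 and ln(210) = 5.347; z_{0.1} = -1.282, z_{0.72} = 0.5828.
σ = (5.347 − 4.7)/(0.5828 − (-1.282)) = 0.347.
μ = 4.7 − (-1.282)·0.347 = 5.145.

μ ≈ 5.145, σ ≈ 0.347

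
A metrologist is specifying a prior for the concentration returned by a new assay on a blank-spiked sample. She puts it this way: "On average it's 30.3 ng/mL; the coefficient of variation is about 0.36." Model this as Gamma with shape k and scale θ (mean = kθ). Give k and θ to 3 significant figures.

k ≈ 7.72, θ ≈ 3.93

For Gamma(k, scale θ): mean = kθ, variance = kθ², so CV = 1/√k.
CV = 0.36, hence k = 1/CV² = 7.72.
Then θ = mean/k = 30.3/7.72 = 3.93.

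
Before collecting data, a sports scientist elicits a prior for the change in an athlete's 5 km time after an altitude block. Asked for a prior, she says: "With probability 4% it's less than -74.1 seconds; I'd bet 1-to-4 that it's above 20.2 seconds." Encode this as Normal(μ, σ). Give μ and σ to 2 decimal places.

μ = -10.42, σ = 36.38

For Normal(μ,σ), the p-quantile is μ + z_p·σ. Here z_{0.04} = -1.751, z_{0.8} = 0.8416.
So -74.1 = μ − 1.751σ and 20.2 = μ + 0.8416σ.
Subtracting: σ = (20.2 − -74.1)/(0.8416 − (-1.751)) = 36.38.
Then μ = -74.1 − (-1.751)·36.38 = -10.42.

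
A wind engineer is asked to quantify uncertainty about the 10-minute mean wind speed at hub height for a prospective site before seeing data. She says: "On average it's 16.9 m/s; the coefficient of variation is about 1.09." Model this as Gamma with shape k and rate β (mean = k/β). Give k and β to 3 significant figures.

For Gamma(k, rate β): mean = k/β, variance = k/β², so CV = 1/√k.
CV = 1.09, hence k = 1/CV² = 0.842.
Then β = k/mean = 0.842/16.9 = 0.0498.

k ≈ 0.842, β ≈ 0.0498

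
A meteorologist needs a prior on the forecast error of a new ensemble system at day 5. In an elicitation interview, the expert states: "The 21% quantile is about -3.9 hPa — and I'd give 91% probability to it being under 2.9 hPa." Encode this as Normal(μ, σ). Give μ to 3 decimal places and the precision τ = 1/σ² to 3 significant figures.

μ = -1.346, τ = 0.0997

The p-quantile of Normal(μ,σ) is μ + z_p·σ, with z_{0.21} = -0.8064 and z_{0.91} = 1.341.
Eliminate σ: μ = (z₂·x₁ − z₁·x₂)/(z₂ − z₁) = (1.341·-3.9 − (-0.8064)·2.9)/2.147 = -1.346.
Then σ = (x₂ − x₁)/(z₂ − z₁) = (2.9 − -3.9)/2.147 = 3.167.
Precision τ = 1/σ² = 1/3.167² = 0.0997.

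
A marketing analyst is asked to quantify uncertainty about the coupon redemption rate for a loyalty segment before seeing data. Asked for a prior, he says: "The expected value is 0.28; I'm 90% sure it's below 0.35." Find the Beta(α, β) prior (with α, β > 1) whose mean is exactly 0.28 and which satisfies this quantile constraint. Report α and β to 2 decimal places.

α ≈ 19.52, β ≈ 50.18

With mean 0.28 fixed, write α = 0.28s, β = 0.72s where s = α+β.
Need P(θ < 0.35) = 0.9 under Beta(0.28s, 0.72s). Normal approximation: (q−m)/√(m(1−m)/s) ≈ z_{0.9} = 1.28, so s ≈ 0.28·0.72·(1.28)²/(0.35−0.28)² = 67.6.
At s = 67.6: P(θ<0.35) ≈ 0.897. Adjusting to match 0.9 gives s ≈ 69.70.
So α = 0.28·69.70 ≈ 19.52, β = 0.72·69.70 ≈ 50.18.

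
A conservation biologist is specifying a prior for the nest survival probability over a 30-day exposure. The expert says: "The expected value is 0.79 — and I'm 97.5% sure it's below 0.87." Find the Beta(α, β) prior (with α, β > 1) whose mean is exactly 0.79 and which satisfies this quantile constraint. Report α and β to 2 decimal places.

α ≈ 65.72, β ≈ 17.47

With mean 0.79 fixed, write α = 0.79s, β = 0.21s where s = α+β.
Need P(θ < 0.87) = 0.975 under Beta(0.79s, 0.21s). Normal approximation: (q−m)/√(m(1−m)/s) ≈ z_{0.975} = 1.96, so s ≈ 0.79·0.21·(1.96)²/(0.87−0.79)² = 99.6.
At s = 99.6: P(θ<0.87) ≈ 0.984. Adjusting to match 0.975 gives s ≈ 83.20.
So α = 0.79·83.20 ≈ 65.72, β = 0.21·83.20 ≈ 17.47.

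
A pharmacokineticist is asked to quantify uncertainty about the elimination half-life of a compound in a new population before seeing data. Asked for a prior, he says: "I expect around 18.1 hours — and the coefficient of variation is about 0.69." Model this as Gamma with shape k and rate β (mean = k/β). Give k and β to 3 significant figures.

k ≈ 2.1, β ≈ 0.116

For Gamma(k, rate β): mean = k/β, variance = k/β², so CV = 1/√k.
CV = 0.69, hence k = 1/CV² = 2.1.
Then β = k/mean = 2.1/18.1 = 0.116.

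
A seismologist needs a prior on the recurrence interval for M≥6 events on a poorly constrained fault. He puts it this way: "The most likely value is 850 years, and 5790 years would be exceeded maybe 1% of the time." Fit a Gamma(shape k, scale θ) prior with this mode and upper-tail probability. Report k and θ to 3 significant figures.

k ≈ 1.96, θ ≈ 881

Gamma(k,θ) with k>1 has mode (k−1)θ, so θ = 850/(k−1).
Need P(X < 5790) = 0.99 with θ tied to k this way. Start at k = 2, θ = 850: P(X<5790) ≈ 0.991.
Too high — lower k to spread out. Iterating converges to k ≈ 1.96.
Then θ = 850/(1.96−1) ≈ 881.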